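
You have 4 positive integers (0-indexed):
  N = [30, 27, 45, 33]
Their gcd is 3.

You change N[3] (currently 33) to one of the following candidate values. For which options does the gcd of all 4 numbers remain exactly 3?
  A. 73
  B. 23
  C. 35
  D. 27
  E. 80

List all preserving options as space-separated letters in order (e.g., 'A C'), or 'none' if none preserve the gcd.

Old gcd = 3; gcd of others (without N[3]) = 3
New gcd for candidate v: gcd(3, v). Preserves old gcd iff gcd(3, v) = 3.
  Option A: v=73, gcd(3,73)=1 -> changes
  Option B: v=23, gcd(3,23)=1 -> changes
  Option C: v=35, gcd(3,35)=1 -> changes
  Option D: v=27, gcd(3,27)=3 -> preserves
  Option E: v=80, gcd(3,80)=1 -> changes

Answer: D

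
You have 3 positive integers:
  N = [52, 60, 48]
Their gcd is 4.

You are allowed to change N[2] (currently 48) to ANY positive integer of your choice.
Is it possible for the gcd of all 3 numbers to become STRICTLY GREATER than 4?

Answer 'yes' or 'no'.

Answer: no

Derivation:
Current gcd = 4
gcd of all OTHER numbers (without N[2]=48): gcd([52, 60]) = 4
The new gcd after any change is gcd(4, new_value).
This can be at most 4.
Since 4 = old gcd 4, the gcd can only stay the same or decrease.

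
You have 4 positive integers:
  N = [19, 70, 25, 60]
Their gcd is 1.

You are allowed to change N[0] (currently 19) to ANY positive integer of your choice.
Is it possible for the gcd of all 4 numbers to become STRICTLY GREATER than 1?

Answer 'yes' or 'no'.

Answer: yes

Derivation:
Current gcd = 1
gcd of all OTHER numbers (without N[0]=19): gcd([70, 25, 60]) = 5
The new gcd after any change is gcd(5, new_value).
This can be at most 5.
Since 5 > old gcd 1, the gcd CAN increase (e.g., set N[0] = 5).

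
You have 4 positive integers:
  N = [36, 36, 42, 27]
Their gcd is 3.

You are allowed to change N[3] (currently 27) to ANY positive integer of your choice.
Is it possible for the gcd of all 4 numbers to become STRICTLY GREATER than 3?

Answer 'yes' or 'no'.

Answer: yes

Derivation:
Current gcd = 3
gcd of all OTHER numbers (without N[3]=27): gcd([36, 36, 42]) = 6
The new gcd after any change is gcd(6, new_value).
This can be at most 6.
Since 6 > old gcd 3, the gcd CAN increase (e.g., set N[3] = 6).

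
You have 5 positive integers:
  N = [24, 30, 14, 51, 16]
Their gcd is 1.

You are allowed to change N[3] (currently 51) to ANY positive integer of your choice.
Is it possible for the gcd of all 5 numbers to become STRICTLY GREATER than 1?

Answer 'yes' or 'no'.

Current gcd = 1
gcd of all OTHER numbers (without N[3]=51): gcd([24, 30, 14, 16]) = 2
The new gcd after any change is gcd(2, new_value).
This can be at most 2.
Since 2 > old gcd 1, the gcd CAN increase (e.g., set N[3] = 2).

Answer: yes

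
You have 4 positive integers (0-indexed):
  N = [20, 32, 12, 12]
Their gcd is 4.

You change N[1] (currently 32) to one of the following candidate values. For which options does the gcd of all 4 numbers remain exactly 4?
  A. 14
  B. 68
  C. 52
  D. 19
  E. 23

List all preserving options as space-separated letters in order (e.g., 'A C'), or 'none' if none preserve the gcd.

Old gcd = 4; gcd of others (without N[1]) = 4
New gcd for candidate v: gcd(4, v). Preserves old gcd iff gcd(4, v) = 4.
  Option A: v=14, gcd(4,14)=2 -> changes
  Option B: v=68, gcd(4,68)=4 -> preserves
  Option C: v=52, gcd(4,52)=4 -> preserves
  Option D: v=19, gcd(4,19)=1 -> changes
  Option E: v=23, gcd(4,23)=1 -> changes

Answer: B C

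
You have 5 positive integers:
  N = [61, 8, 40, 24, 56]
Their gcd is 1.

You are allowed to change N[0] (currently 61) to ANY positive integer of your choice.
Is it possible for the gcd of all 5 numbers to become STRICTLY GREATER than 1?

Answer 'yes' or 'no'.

Current gcd = 1
gcd of all OTHER numbers (without N[0]=61): gcd([8, 40, 24, 56]) = 8
The new gcd after any change is gcd(8, new_value).
This can be at most 8.
Since 8 > old gcd 1, the gcd CAN increase (e.g., set N[0] = 8).

Answer: yes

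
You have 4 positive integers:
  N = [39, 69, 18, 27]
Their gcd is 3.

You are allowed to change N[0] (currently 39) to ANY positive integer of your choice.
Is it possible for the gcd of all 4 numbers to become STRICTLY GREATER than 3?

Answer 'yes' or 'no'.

Current gcd = 3
gcd of all OTHER numbers (without N[0]=39): gcd([69, 18, 27]) = 3
The new gcd after any change is gcd(3, new_value).
This can be at most 3.
Since 3 = old gcd 3, the gcd can only stay the same or decrease.

Answer: no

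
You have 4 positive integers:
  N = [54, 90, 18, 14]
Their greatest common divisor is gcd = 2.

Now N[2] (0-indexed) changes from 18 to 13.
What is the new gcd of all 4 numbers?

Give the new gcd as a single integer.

Answer: 1

Derivation:
Numbers: [54, 90, 18, 14], gcd = 2
Change: index 2, 18 -> 13
gcd of the OTHER numbers (without index 2): gcd([54, 90, 14]) = 2
New gcd = gcd(g_others, new_val) = gcd(2, 13) = 1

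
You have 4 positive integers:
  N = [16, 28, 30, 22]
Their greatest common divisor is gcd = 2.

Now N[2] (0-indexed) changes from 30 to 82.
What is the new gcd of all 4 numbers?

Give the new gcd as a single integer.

Answer: 2

Derivation:
Numbers: [16, 28, 30, 22], gcd = 2
Change: index 2, 30 -> 82
gcd of the OTHER numbers (without index 2): gcd([16, 28, 22]) = 2
New gcd = gcd(g_others, new_val) = gcd(2, 82) = 2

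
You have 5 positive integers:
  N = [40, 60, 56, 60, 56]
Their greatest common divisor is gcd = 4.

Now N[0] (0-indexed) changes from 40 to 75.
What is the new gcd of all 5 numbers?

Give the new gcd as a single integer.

Answer: 1

Derivation:
Numbers: [40, 60, 56, 60, 56], gcd = 4
Change: index 0, 40 -> 75
gcd of the OTHER numbers (without index 0): gcd([60, 56, 60, 56]) = 4
New gcd = gcd(g_others, new_val) = gcd(4, 75) = 1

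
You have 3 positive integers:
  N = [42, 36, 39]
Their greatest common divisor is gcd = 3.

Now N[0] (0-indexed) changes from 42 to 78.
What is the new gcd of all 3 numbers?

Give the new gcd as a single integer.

Numbers: [42, 36, 39], gcd = 3
Change: index 0, 42 -> 78
gcd of the OTHER numbers (without index 0): gcd([36, 39]) = 3
New gcd = gcd(g_others, new_val) = gcd(3, 78) = 3

Answer: 3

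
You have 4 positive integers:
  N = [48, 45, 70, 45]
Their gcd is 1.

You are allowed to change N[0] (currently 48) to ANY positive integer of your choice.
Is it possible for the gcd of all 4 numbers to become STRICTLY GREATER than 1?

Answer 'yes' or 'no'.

Current gcd = 1
gcd of all OTHER numbers (without N[0]=48): gcd([45, 70, 45]) = 5
The new gcd after any change is gcd(5, new_value).
This can be at most 5.
Since 5 > old gcd 1, the gcd CAN increase (e.g., set N[0] = 5).

Answer: yes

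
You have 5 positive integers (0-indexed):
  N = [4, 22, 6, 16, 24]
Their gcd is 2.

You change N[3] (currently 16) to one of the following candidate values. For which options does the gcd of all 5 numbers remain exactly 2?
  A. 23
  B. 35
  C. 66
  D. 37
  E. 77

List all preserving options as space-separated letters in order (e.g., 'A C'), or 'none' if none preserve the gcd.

Answer: C

Derivation:
Old gcd = 2; gcd of others (without N[3]) = 2
New gcd for candidate v: gcd(2, v). Preserves old gcd iff gcd(2, v) = 2.
  Option A: v=23, gcd(2,23)=1 -> changes
  Option B: v=35, gcd(2,35)=1 -> changes
  Option C: v=66, gcd(2,66)=2 -> preserves
  Option D: v=37, gcd(2,37)=1 -> changes
  Option E: v=77, gcd(2,77)=1 -> changes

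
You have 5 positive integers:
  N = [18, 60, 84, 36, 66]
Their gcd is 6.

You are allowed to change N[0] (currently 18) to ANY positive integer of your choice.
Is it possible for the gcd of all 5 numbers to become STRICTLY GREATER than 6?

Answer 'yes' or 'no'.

Current gcd = 6
gcd of all OTHER numbers (without N[0]=18): gcd([60, 84, 36, 66]) = 6
The new gcd after any change is gcd(6, new_value).
This can be at most 6.
Since 6 = old gcd 6, the gcd can only stay the same or decrease.

Answer: no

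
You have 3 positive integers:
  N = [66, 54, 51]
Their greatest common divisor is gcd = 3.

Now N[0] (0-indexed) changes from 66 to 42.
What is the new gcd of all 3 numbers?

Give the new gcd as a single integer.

Numbers: [66, 54, 51], gcd = 3
Change: index 0, 66 -> 42
gcd of the OTHER numbers (without index 0): gcd([54, 51]) = 3
New gcd = gcd(g_others, new_val) = gcd(3, 42) = 3

Answer: 3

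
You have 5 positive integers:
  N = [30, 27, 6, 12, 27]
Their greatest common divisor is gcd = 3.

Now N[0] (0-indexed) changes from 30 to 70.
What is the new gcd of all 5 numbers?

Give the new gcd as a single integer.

Answer: 1

Derivation:
Numbers: [30, 27, 6, 12, 27], gcd = 3
Change: index 0, 30 -> 70
gcd of the OTHER numbers (without index 0): gcd([27, 6, 12, 27]) = 3
New gcd = gcd(g_others, new_val) = gcd(3, 70) = 1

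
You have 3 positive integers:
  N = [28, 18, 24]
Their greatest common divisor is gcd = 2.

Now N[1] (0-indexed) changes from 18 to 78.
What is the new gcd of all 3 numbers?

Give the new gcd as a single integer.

Answer: 2

Derivation:
Numbers: [28, 18, 24], gcd = 2
Change: index 1, 18 -> 78
gcd of the OTHER numbers (without index 1): gcd([28, 24]) = 4
New gcd = gcd(g_others, new_val) = gcd(4, 78) = 2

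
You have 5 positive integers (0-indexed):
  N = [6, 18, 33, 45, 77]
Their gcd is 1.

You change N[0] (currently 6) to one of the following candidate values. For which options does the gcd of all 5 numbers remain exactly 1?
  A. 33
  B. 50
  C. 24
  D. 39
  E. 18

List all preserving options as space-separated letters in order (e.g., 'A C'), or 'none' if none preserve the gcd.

Answer: A B C D E

Derivation:
Old gcd = 1; gcd of others (without N[0]) = 1
New gcd for candidate v: gcd(1, v). Preserves old gcd iff gcd(1, v) = 1.
  Option A: v=33, gcd(1,33)=1 -> preserves
  Option B: v=50, gcd(1,50)=1 -> preserves
  Option C: v=24, gcd(1,24)=1 -> preserves
  Option D: v=39, gcd(1,39)=1 -> preserves
  Option E: v=18, gcd(1,18)=1 -> preserves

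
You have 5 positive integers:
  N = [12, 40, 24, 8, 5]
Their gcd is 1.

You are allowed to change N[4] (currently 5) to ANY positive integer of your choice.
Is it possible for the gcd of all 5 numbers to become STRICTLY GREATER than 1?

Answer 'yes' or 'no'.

Current gcd = 1
gcd of all OTHER numbers (without N[4]=5): gcd([12, 40, 24, 8]) = 4
The new gcd after any change is gcd(4, new_value).
This can be at most 4.
Since 4 > old gcd 1, the gcd CAN increase (e.g., set N[4] = 4).

Answer: yes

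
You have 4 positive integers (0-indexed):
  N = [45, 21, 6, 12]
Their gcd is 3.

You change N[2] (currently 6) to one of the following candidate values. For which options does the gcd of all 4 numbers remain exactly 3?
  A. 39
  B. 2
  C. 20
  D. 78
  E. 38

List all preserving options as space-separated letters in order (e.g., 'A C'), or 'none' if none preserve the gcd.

Answer: A D

Derivation:
Old gcd = 3; gcd of others (without N[2]) = 3
New gcd for candidate v: gcd(3, v). Preserves old gcd iff gcd(3, v) = 3.
  Option A: v=39, gcd(3,39)=3 -> preserves
  Option B: v=2, gcd(3,2)=1 -> changes
  Option C: v=20, gcd(3,20)=1 -> changes
  Option D: v=78, gcd(3,78)=3 -> preserves
  Option E: v=38, gcd(3,38)=1 -> changes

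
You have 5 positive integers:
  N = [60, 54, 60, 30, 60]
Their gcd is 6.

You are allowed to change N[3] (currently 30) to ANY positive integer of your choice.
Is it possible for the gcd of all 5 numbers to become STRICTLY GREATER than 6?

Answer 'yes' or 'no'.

Current gcd = 6
gcd of all OTHER numbers (without N[3]=30): gcd([60, 54, 60, 60]) = 6
The new gcd after any change is gcd(6, new_value).
This can be at most 6.
Since 6 = old gcd 6, the gcd can only stay the same or decrease.

Answer: no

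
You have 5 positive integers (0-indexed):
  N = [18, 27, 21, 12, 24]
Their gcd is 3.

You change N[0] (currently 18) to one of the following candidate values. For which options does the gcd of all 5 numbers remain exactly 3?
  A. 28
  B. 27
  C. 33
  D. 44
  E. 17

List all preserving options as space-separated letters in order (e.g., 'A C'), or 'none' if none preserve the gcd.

Answer: B C

Derivation:
Old gcd = 3; gcd of others (without N[0]) = 3
New gcd for candidate v: gcd(3, v). Preserves old gcd iff gcd(3, v) = 3.
  Option A: v=28, gcd(3,28)=1 -> changes
  Option B: v=27, gcd(3,27)=3 -> preserves
  Option C: v=33, gcd(3,33)=3 -> preserves
  Option D: v=44, gcd(3,44)=1 -> changes
  Option E: v=17, gcd(3,17)=1 -> changes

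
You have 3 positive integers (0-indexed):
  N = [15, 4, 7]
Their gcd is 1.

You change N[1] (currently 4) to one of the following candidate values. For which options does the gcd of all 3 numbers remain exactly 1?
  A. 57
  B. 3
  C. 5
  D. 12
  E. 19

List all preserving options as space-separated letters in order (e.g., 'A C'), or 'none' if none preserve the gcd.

Old gcd = 1; gcd of others (without N[1]) = 1
New gcd for candidate v: gcd(1, v). Preserves old gcd iff gcd(1, v) = 1.
  Option A: v=57, gcd(1,57)=1 -> preserves
  Option B: v=3, gcd(1,3)=1 -> preserves
  Option C: v=5, gcd(1,5)=1 -> preserves
  Option D: v=12, gcd(1,12)=1 -> preserves
  Option E: v=19, gcd(1,19)=1 -> preserves

Answer: A B C D E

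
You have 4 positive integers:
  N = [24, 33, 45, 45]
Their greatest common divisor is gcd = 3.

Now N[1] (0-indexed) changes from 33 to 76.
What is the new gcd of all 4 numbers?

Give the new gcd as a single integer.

Answer: 1

Derivation:
Numbers: [24, 33, 45, 45], gcd = 3
Change: index 1, 33 -> 76
gcd of the OTHER numbers (without index 1): gcd([24, 45, 45]) = 3
New gcd = gcd(g_others, new_val) = gcd(3, 76) = 1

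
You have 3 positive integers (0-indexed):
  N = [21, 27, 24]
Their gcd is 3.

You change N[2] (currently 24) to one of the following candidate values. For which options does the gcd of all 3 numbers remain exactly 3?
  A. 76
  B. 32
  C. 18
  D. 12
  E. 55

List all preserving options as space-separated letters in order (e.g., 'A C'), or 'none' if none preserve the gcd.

Old gcd = 3; gcd of others (without N[2]) = 3
New gcd for candidate v: gcd(3, v). Preserves old gcd iff gcd(3, v) = 3.
  Option A: v=76, gcd(3,76)=1 -> changes
  Option B: v=32, gcd(3,32)=1 -> changes
  Option C: v=18, gcd(3,18)=3 -> preserves
  Option D: v=12, gcd(3,12)=3 -> preserves
  Option E: v=55, gcd(3,55)=1 -> changes

Answer: C D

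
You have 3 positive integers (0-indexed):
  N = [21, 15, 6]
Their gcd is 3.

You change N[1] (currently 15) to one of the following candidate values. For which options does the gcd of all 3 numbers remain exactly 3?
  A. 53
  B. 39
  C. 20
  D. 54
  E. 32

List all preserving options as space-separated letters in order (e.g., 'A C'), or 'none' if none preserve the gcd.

Answer: B D

Derivation:
Old gcd = 3; gcd of others (without N[1]) = 3
New gcd for candidate v: gcd(3, v). Preserves old gcd iff gcd(3, v) = 3.
  Option A: v=53, gcd(3,53)=1 -> changes
  Option B: v=39, gcd(3,39)=3 -> preserves
  Option C: v=20, gcd(3,20)=1 -> changes
  Option D: v=54, gcd(3,54)=3 -> preserves
  Option E: v=32, gcd(3,32)=1 -> changes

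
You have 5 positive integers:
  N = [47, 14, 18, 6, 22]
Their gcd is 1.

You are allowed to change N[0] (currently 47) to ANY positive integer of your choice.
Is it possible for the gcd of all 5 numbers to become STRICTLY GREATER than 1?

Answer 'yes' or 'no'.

Answer: yes

Derivation:
Current gcd = 1
gcd of all OTHER numbers (without N[0]=47): gcd([14, 18, 6, 22]) = 2
The new gcd after any change is gcd(2, new_value).
This can be at most 2.
Since 2 > old gcd 1, the gcd CAN increase (e.g., set N[0] = 2).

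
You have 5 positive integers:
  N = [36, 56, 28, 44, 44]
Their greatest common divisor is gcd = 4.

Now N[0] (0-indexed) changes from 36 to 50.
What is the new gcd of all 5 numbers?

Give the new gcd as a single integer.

Numbers: [36, 56, 28, 44, 44], gcd = 4
Change: index 0, 36 -> 50
gcd of the OTHER numbers (without index 0): gcd([56, 28, 44, 44]) = 4
New gcd = gcd(g_others, new_val) = gcd(4, 50) = 2

Answer: 2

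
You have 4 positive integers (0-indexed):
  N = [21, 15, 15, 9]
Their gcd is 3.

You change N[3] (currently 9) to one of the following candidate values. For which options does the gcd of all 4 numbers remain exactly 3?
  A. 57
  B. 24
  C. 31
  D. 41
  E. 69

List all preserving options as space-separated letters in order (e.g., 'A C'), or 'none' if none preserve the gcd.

Old gcd = 3; gcd of others (without N[3]) = 3
New gcd for candidate v: gcd(3, v). Preserves old gcd iff gcd(3, v) = 3.
  Option A: v=57, gcd(3,57)=3 -> preserves
  Option B: v=24, gcd(3,24)=3 -> preserves
  Option C: v=31, gcd(3,31)=1 -> changes
  Option D: v=41, gcd(3,41)=1 -> changes
  Option E: v=69, gcd(3,69)=3 -> preserves

Answer: A B E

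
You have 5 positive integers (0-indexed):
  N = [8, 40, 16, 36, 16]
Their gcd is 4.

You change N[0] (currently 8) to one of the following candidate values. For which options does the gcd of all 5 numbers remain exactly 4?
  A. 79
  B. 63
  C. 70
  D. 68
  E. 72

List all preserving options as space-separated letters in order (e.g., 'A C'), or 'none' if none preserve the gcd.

Old gcd = 4; gcd of others (without N[0]) = 4
New gcd for candidate v: gcd(4, v). Preserves old gcd iff gcd(4, v) = 4.
  Option A: v=79, gcd(4,79)=1 -> changes
  Option B: v=63, gcd(4,63)=1 -> changes
  Option C: v=70, gcd(4,70)=2 -> changes
  Option D: v=68, gcd(4,68)=4 -> preserves
  Option E: v=72, gcd(4,72)=4 -> preserves

Answer: D E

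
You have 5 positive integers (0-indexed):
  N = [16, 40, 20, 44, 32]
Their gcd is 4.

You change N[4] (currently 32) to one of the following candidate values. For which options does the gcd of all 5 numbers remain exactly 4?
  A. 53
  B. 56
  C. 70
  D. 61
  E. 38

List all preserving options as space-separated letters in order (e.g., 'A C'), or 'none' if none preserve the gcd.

Answer: B

Derivation:
Old gcd = 4; gcd of others (without N[4]) = 4
New gcd for candidate v: gcd(4, v). Preserves old gcd iff gcd(4, v) = 4.
  Option A: v=53, gcd(4,53)=1 -> changes
  Option B: v=56, gcd(4,56)=4 -> preserves
  Option C: v=70, gcd(4,70)=2 -> changes
  Option D: v=61, gcd(4,61)=1 -> changes
  Option E: v=38, gcd(4,38)=2 -> changes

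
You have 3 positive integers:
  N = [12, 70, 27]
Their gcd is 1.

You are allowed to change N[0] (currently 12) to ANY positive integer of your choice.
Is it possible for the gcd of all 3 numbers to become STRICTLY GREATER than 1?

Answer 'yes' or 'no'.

Current gcd = 1
gcd of all OTHER numbers (without N[0]=12): gcd([70, 27]) = 1
The new gcd after any change is gcd(1, new_value).
This can be at most 1.
Since 1 = old gcd 1, the gcd can only stay the same or decrease.

Answer: no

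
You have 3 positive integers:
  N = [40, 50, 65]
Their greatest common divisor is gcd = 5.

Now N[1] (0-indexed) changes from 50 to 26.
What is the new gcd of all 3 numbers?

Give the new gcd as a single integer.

Numbers: [40, 50, 65], gcd = 5
Change: index 1, 50 -> 26
gcd of the OTHER numbers (without index 1): gcd([40, 65]) = 5
New gcd = gcd(g_others, new_val) = gcd(5, 26) = 1

Answer: 1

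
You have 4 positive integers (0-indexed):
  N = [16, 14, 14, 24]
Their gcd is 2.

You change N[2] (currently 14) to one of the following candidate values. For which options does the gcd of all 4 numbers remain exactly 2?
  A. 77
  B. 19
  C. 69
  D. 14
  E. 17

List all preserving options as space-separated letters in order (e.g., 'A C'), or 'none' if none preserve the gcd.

Old gcd = 2; gcd of others (without N[2]) = 2
New gcd for candidate v: gcd(2, v). Preserves old gcd iff gcd(2, v) = 2.
  Option A: v=77, gcd(2,77)=1 -> changes
  Option B: v=19, gcd(2,19)=1 -> changes
  Option C: v=69, gcd(2,69)=1 -> changes
  Option D: v=14, gcd(2,14)=2 -> preserves
  Option E: v=17, gcd(2,17)=1 -> changes

Answer: D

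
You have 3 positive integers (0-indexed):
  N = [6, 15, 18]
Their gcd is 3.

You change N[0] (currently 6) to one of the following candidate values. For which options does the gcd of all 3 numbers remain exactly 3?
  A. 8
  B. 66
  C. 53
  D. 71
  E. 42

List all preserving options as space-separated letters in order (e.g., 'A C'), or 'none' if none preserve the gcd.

Old gcd = 3; gcd of others (without N[0]) = 3
New gcd for candidate v: gcd(3, v). Preserves old gcd iff gcd(3, v) = 3.
  Option A: v=8, gcd(3,8)=1 -> changes
  Option B: v=66, gcd(3,66)=3 -> preserves
  Option C: v=53, gcd(3,53)=1 -> changes
  Option D: v=71, gcd(3,71)=1 -> changes
  Option E: v=42, gcd(3,42)=3 -> preserves

Answer: B E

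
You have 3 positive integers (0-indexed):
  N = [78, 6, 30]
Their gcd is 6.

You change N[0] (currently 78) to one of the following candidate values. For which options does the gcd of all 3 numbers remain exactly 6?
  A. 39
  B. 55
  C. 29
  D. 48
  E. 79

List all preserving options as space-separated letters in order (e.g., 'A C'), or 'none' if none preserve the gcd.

Old gcd = 6; gcd of others (without N[0]) = 6
New gcd for candidate v: gcd(6, v). Preserves old gcd iff gcd(6, v) = 6.
  Option A: v=39, gcd(6,39)=3 -> changes
  Option B: v=55, gcd(6,55)=1 -> changes
  Option C: v=29, gcd(6,29)=1 -> changes
  Option D: v=48, gcd(6,48)=6 -> preserves
  Option E: v=79, gcd(6,79)=1 -> changes

Answer: D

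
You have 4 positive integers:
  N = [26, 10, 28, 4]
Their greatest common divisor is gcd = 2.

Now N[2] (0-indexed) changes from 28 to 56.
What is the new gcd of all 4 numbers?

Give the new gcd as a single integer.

Numbers: [26, 10, 28, 4], gcd = 2
Change: index 2, 28 -> 56
gcd of the OTHER numbers (without index 2): gcd([26, 10, 4]) = 2
New gcd = gcd(g_others, new_val) = gcd(2, 56) = 2

Answer: 2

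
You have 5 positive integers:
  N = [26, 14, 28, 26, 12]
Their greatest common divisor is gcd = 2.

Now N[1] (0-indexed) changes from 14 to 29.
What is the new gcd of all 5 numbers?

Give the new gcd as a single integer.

Answer: 1

Derivation:
Numbers: [26, 14, 28, 26, 12], gcd = 2
Change: index 1, 14 -> 29
gcd of the OTHER numbers (without index 1): gcd([26, 28, 26, 12]) = 2
New gcd = gcd(g_others, new_val) = gcd(2, 29) = 1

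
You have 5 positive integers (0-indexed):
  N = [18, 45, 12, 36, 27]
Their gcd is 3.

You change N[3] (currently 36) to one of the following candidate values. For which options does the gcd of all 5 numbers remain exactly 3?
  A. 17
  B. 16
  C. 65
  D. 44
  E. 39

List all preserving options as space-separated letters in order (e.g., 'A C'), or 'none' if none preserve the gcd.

Answer: E

Derivation:
Old gcd = 3; gcd of others (without N[3]) = 3
New gcd for candidate v: gcd(3, v). Preserves old gcd iff gcd(3, v) = 3.
  Option A: v=17, gcd(3,17)=1 -> changes
  Option B: v=16, gcd(3,16)=1 -> changes
  Option C: v=65, gcd(3,65)=1 -> changes
  Option D: v=44, gcd(3,44)=1 -> changes
  Option E: v=39, gcd(3,39)=3 -> preserves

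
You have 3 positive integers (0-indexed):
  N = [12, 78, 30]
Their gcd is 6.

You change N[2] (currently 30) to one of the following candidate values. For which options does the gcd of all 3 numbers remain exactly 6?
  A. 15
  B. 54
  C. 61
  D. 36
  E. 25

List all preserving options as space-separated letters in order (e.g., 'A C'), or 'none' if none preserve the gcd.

Answer: B D

Derivation:
Old gcd = 6; gcd of others (without N[2]) = 6
New gcd for candidate v: gcd(6, v). Preserves old gcd iff gcd(6, v) = 6.
  Option A: v=15, gcd(6,15)=3 -> changes
  Option B: v=54, gcd(6,54)=6 -> preserves
  Option C: v=61, gcd(6,61)=1 -> changes
  Option D: v=36, gcd(6,36)=6 -> preserves
  Option E: v=25, gcd(6,25)=1 -> changes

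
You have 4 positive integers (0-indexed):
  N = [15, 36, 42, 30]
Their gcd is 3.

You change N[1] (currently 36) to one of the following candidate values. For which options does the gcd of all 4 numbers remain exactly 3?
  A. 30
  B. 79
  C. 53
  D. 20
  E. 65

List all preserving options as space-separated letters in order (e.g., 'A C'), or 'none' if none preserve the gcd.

Answer: A

Derivation:
Old gcd = 3; gcd of others (without N[1]) = 3
New gcd for candidate v: gcd(3, v). Preserves old gcd iff gcd(3, v) = 3.
  Option A: v=30, gcd(3,30)=3 -> preserves
  Option B: v=79, gcd(3,79)=1 -> changes
  Option C: v=53, gcd(3,53)=1 -> changes
  Option D: v=20, gcd(3,20)=1 -> changes
  Option E: v=65, gcd(3,65)=1 -> changes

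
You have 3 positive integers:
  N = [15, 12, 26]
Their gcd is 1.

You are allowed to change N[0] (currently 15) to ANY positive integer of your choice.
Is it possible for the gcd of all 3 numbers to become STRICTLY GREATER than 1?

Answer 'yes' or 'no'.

Answer: yes

Derivation:
Current gcd = 1
gcd of all OTHER numbers (without N[0]=15): gcd([12, 26]) = 2
The new gcd after any change is gcd(2, new_value).
This can be at most 2.
Since 2 > old gcd 1, the gcd CAN increase (e.g., set N[0] = 2).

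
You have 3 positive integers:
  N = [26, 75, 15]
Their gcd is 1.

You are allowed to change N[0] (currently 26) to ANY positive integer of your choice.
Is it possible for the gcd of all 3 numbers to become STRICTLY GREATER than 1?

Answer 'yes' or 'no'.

Current gcd = 1
gcd of all OTHER numbers (without N[0]=26): gcd([75, 15]) = 15
The new gcd after any change is gcd(15, new_value).
This can be at most 15.
Since 15 > old gcd 1, the gcd CAN increase (e.g., set N[0] = 15).

Answer: yes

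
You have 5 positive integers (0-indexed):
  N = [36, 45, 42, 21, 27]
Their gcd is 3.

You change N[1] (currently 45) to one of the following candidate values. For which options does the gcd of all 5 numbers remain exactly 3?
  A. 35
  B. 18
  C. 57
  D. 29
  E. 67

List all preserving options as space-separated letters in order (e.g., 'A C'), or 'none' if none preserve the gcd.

Answer: B C

Derivation:
Old gcd = 3; gcd of others (without N[1]) = 3
New gcd for candidate v: gcd(3, v). Preserves old gcd iff gcd(3, v) = 3.
  Option A: v=35, gcd(3,35)=1 -> changes
  Option B: v=18, gcd(3,18)=3 -> preserves
  Option C: v=57, gcd(3,57)=3 -> preserves
  Option D: v=29, gcd(3,29)=1 -> changes
  Option E: v=67, gcd(3,67)=1 -> changes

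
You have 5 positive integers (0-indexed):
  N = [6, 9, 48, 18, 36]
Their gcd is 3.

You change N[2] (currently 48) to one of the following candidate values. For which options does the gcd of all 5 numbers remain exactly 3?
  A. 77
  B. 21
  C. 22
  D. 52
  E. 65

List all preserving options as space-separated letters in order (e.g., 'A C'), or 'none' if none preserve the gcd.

Old gcd = 3; gcd of others (without N[2]) = 3
New gcd for candidate v: gcd(3, v). Preserves old gcd iff gcd(3, v) = 3.
  Option A: v=77, gcd(3,77)=1 -> changes
  Option B: v=21, gcd(3,21)=3 -> preserves
  Option C: v=22, gcd(3,22)=1 -> changes
  Option D: v=52, gcd(3,52)=1 -> changes
  Option E: v=65, gcd(3,65)=1 -> changes

Answer: B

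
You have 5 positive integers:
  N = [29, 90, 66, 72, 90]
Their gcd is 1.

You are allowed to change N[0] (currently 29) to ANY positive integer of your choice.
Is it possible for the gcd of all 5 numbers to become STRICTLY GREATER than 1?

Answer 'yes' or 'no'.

Answer: yes

Derivation:
Current gcd = 1
gcd of all OTHER numbers (without N[0]=29): gcd([90, 66, 72, 90]) = 6
The new gcd after any change is gcd(6, new_value).
This can be at most 6.
Since 6 > old gcd 1, the gcd CAN increase (e.g., set N[0] = 6).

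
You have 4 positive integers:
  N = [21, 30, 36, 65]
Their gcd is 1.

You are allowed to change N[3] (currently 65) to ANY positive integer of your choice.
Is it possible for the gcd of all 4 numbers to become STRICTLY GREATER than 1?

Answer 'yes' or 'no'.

Current gcd = 1
gcd of all OTHER numbers (without N[3]=65): gcd([21, 30, 36]) = 3
The new gcd after any change is gcd(3, new_value).
This can be at most 3.
Since 3 > old gcd 1, the gcd CAN increase (e.g., set N[3] = 3).

Answer: yes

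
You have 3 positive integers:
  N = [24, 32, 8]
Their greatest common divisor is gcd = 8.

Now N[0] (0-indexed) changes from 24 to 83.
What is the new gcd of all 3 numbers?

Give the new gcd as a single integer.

Answer: 1

Derivation:
Numbers: [24, 32, 8], gcd = 8
Change: index 0, 24 -> 83
gcd of the OTHER numbers (without index 0): gcd([32, 8]) = 8
New gcd = gcd(g_others, new_val) = gcd(8, 83) = 1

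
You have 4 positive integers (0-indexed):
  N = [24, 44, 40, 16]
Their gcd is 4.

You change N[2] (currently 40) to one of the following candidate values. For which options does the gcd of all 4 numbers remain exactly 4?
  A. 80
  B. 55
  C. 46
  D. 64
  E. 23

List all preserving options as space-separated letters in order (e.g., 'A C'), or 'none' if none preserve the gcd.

Old gcd = 4; gcd of others (without N[2]) = 4
New gcd for candidate v: gcd(4, v). Preserves old gcd iff gcd(4, v) = 4.
  Option A: v=80, gcd(4,80)=4 -> preserves
  Option B: v=55, gcd(4,55)=1 -> changes
  Option C: v=46, gcd(4,46)=2 -> changes
  Option D: v=64, gcd(4,64)=4 -> preserves
  Option E: v=23, gcd(4,23)=1 -> changes

Answer: A D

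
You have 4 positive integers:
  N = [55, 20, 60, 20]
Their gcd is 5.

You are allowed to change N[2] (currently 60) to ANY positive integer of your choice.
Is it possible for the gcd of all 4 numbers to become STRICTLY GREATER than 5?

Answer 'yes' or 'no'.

Answer: no

Derivation:
Current gcd = 5
gcd of all OTHER numbers (without N[2]=60): gcd([55, 20, 20]) = 5
The new gcd after any change is gcd(5, new_value).
This can be at most 5.
Since 5 = old gcd 5, the gcd can only stay the same or decrease.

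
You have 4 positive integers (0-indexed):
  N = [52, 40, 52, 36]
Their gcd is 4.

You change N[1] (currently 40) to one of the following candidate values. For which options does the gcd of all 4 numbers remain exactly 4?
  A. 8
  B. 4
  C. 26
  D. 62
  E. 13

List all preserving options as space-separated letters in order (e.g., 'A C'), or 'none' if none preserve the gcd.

Old gcd = 4; gcd of others (without N[1]) = 4
New gcd for candidate v: gcd(4, v). Preserves old gcd iff gcd(4, v) = 4.
  Option A: v=8, gcd(4,8)=4 -> preserves
  Option B: v=4, gcd(4,4)=4 -> preserves
  Option C: v=26, gcd(4,26)=2 -> changes
  Option D: v=62, gcd(4,62)=2 -> changes
  Option E: v=13, gcd(4,13)=1 -> changes

Answer: A B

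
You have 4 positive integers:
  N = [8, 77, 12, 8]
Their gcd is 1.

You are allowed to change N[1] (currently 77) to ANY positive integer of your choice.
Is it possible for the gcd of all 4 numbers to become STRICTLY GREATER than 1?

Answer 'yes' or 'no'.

Answer: yes

Derivation:
Current gcd = 1
gcd of all OTHER numbers (without N[1]=77): gcd([8, 12, 8]) = 4
The new gcd after any change is gcd(4, new_value).
This can be at most 4.
Since 4 > old gcd 1, the gcd CAN increase (e.g., set N[1] = 4).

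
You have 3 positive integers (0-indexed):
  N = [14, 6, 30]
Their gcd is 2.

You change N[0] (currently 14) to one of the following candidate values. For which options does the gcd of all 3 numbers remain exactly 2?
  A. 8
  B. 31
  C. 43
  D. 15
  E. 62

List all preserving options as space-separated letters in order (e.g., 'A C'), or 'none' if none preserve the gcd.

Old gcd = 2; gcd of others (without N[0]) = 6
New gcd for candidate v: gcd(6, v). Preserves old gcd iff gcd(6, v) = 2.
  Option A: v=8, gcd(6,8)=2 -> preserves
  Option B: v=31, gcd(6,31)=1 -> changes
  Option C: v=43, gcd(6,43)=1 -> changes
  Option D: v=15, gcd(6,15)=3 -> changes
  Option E: v=62, gcd(6,62)=2 -> preserves

Answer: A E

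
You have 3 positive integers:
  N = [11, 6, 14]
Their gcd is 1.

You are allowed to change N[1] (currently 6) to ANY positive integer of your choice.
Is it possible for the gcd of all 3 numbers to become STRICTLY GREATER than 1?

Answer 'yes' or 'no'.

Current gcd = 1
gcd of all OTHER numbers (without N[1]=6): gcd([11, 14]) = 1
The new gcd after any change is gcd(1, new_value).
This can be at most 1.
Since 1 = old gcd 1, the gcd can only stay the same or decrease.

Answer: no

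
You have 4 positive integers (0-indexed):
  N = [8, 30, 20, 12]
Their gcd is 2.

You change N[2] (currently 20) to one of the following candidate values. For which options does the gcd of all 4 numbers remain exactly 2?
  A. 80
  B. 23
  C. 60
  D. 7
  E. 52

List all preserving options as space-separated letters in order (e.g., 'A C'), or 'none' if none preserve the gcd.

Answer: A C E

Derivation:
Old gcd = 2; gcd of others (without N[2]) = 2
New gcd for candidate v: gcd(2, v). Preserves old gcd iff gcd(2, v) = 2.
  Option A: v=80, gcd(2,80)=2 -> preserves
  Option B: v=23, gcd(2,23)=1 -> changes
  Option C: v=60, gcd(2,60)=2 -> preserves
  Option D: v=7, gcd(2,7)=1 -> changes
  Option E: v=52, gcd(2,52)=2 -> preserves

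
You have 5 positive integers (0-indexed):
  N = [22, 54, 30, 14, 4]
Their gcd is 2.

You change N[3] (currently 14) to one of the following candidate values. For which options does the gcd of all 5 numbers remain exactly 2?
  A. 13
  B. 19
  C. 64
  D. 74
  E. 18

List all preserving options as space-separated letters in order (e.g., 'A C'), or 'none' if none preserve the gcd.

Old gcd = 2; gcd of others (without N[3]) = 2
New gcd for candidate v: gcd(2, v). Preserves old gcd iff gcd(2, v) = 2.
  Option A: v=13, gcd(2,13)=1 -> changes
  Option B: v=19, gcd(2,19)=1 -> changes
  Option C: v=64, gcd(2,64)=2 -> preserves
  Option D: v=74, gcd(2,74)=2 -> preserves
  Option E: v=18, gcd(2,18)=2 -> preserves

Answer: C D E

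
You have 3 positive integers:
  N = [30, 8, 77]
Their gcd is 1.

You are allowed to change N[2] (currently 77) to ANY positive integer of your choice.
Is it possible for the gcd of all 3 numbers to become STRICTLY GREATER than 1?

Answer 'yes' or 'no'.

Answer: yes

Derivation:
Current gcd = 1
gcd of all OTHER numbers (without N[2]=77): gcd([30, 8]) = 2
The new gcd after any change is gcd(2, new_value).
This can be at most 2.
Since 2 > old gcd 1, the gcd CAN increase (e.g., set N[2] = 2).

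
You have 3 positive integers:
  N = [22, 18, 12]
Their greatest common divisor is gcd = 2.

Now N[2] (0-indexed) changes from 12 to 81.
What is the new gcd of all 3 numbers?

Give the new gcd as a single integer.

Answer: 1

Derivation:
Numbers: [22, 18, 12], gcd = 2
Change: index 2, 12 -> 81
gcd of the OTHER numbers (without index 2): gcd([22, 18]) = 2
New gcd = gcd(g_others, new_val) = gcd(2, 81) = 1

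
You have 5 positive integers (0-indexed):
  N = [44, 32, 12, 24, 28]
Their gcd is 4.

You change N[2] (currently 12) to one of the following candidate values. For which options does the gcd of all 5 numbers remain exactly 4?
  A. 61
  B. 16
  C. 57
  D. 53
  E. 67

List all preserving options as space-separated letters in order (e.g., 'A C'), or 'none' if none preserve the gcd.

Old gcd = 4; gcd of others (without N[2]) = 4
New gcd for candidate v: gcd(4, v). Preserves old gcd iff gcd(4, v) = 4.
  Option A: v=61, gcd(4,61)=1 -> changes
  Option B: v=16, gcd(4,16)=4 -> preserves
  Option C: v=57, gcd(4,57)=1 -> changes
  Option D: v=53, gcd(4,53)=1 -> changes
  Option E: v=67, gcd(4,67)=1 -> changes

Answer: B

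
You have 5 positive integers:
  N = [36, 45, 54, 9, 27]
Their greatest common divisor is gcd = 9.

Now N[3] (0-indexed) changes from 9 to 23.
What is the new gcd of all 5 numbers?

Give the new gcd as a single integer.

Answer: 1

Derivation:
Numbers: [36, 45, 54, 9, 27], gcd = 9
Change: index 3, 9 -> 23
gcd of the OTHER numbers (without index 3): gcd([36, 45, 54, 27]) = 9
New gcd = gcd(g_others, new_val) = gcd(9, 23) = 1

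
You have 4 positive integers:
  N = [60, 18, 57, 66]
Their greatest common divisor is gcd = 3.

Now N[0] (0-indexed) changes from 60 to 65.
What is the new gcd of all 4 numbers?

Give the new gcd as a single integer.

Answer: 1

Derivation:
Numbers: [60, 18, 57, 66], gcd = 3
Change: index 0, 60 -> 65
gcd of the OTHER numbers (without index 0): gcd([18, 57, 66]) = 3
New gcd = gcd(g_others, new_val) = gcd(3, 65) = 1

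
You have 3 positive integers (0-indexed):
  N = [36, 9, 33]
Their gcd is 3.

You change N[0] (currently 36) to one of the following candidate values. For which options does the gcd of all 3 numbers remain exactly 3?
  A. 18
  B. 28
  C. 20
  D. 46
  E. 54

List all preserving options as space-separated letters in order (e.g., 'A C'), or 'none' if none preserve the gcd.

Old gcd = 3; gcd of others (without N[0]) = 3
New gcd for candidate v: gcd(3, v). Preserves old gcd iff gcd(3, v) = 3.
  Option A: v=18, gcd(3,18)=3 -> preserves
  Option B: v=28, gcd(3,28)=1 -> changes
  Option C: v=20, gcd(3,20)=1 -> changes
  Option D: v=46, gcd(3,46)=1 -> changes
  Option E: v=54, gcd(3,54)=3 -> preserves

Answer: A E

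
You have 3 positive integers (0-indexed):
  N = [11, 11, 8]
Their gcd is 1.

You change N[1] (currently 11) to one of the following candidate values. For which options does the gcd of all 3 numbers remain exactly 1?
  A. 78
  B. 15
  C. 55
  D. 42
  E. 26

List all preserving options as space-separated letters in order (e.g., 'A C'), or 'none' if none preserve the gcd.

Old gcd = 1; gcd of others (without N[1]) = 1
New gcd for candidate v: gcd(1, v). Preserves old gcd iff gcd(1, v) = 1.
  Option A: v=78, gcd(1,78)=1 -> preserves
  Option B: v=15, gcd(1,15)=1 -> preserves
  Option C: v=55, gcd(1,55)=1 -> preserves
  Option D: v=42, gcd(1,42)=1 -> preserves
  Option E: v=26, gcd(1,26)=1 -> preserves

Answer: A B C D E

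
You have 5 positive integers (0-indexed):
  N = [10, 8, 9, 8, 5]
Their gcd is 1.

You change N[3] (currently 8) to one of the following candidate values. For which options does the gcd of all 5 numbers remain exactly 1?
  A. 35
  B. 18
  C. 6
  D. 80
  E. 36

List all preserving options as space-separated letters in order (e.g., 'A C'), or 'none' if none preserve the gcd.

Answer: A B C D E

Derivation:
Old gcd = 1; gcd of others (without N[3]) = 1
New gcd for candidate v: gcd(1, v). Preserves old gcd iff gcd(1, v) = 1.
  Option A: v=35, gcd(1,35)=1 -> preserves
  Option B: v=18, gcd(1,18)=1 -> preserves
  Option C: v=6, gcd(1,6)=1 -> preserves
  Option D: v=80, gcd(1,80)=1 -> preserves
  Option E: v=36, gcd(1,36)=1 -> preserves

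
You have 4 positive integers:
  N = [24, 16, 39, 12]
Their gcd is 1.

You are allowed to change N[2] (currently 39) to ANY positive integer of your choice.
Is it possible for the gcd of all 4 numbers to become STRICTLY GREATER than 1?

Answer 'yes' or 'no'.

Answer: yes

Derivation:
Current gcd = 1
gcd of all OTHER numbers (without N[2]=39): gcd([24, 16, 12]) = 4
The new gcd after any change is gcd(4, new_value).
This can be at most 4.
Since 4 > old gcd 1, the gcd CAN increase (e.g., set N[2] = 4).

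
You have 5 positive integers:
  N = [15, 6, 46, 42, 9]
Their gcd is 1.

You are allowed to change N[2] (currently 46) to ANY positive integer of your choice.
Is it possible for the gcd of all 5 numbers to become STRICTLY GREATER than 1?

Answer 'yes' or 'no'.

Answer: yes

Derivation:
Current gcd = 1
gcd of all OTHER numbers (without N[2]=46): gcd([15, 6, 42, 9]) = 3
The new gcd after any change is gcd(3, new_value).
This can be at most 3.
Since 3 > old gcd 1, the gcd CAN increase (e.g., set N[2] = 3).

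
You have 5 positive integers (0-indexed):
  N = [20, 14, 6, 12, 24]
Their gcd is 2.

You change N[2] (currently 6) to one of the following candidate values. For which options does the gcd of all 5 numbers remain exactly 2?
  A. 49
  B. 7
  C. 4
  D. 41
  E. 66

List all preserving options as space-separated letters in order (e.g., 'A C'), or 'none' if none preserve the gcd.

Old gcd = 2; gcd of others (without N[2]) = 2
New gcd for candidate v: gcd(2, v). Preserves old gcd iff gcd(2, v) = 2.
  Option A: v=49, gcd(2,49)=1 -> changes
  Option B: v=7, gcd(2,7)=1 -> changes
  Option C: v=4, gcd(2,4)=2 -> preserves
  Option D: v=41, gcd(2,41)=1 -> changes
  Option E: v=66, gcd(2,66)=2 -> preserves

Answer: C E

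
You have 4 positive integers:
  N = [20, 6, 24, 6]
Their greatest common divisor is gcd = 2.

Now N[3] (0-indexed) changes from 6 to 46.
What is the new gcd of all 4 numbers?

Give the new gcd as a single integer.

Numbers: [20, 6, 24, 6], gcd = 2
Change: index 3, 6 -> 46
gcd of the OTHER numbers (without index 3): gcd([20, 6, 24]) = 2
New gcd = gcd(g_others, new_val) = gcd(2, 46) = 2

Answer: 2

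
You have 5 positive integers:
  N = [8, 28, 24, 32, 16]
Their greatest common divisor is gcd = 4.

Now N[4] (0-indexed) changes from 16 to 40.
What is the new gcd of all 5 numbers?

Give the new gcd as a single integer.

Numbers: [8, 28, 24, 32, 16], gcd = 4
Change: index 4, 16 -> 40
gcd of the OTHER numbers (without index 4): gcd([8, 28, 24, 32]) = 4
New gcd = gcd(g_others, new_val) = gcd(4, 40) = 4

Answer: 4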